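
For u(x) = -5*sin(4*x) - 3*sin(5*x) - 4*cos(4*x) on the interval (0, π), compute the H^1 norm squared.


||u||_{H^1(0,π)}^2 = 1360/3 + 931*π/2

u'(x) = 16*sin(4*x) - 20*cos(4*x) - 15*cos(5*x).
Expand u² and (u')² and integrate term by term on (0, π), using: for integers n ≥ 1, ∫_0^π sin²(nx) dx = ∫_0^π cos²(nx) dx = π/2; for n ≠ n', ∫_0^π sin(nx)sin(n'x) dx = ∫_0^π cos(nx)cos(n'x) dx = 0; and by product-to-sum, ∫_0^π sin(nx)cos(n'x) dx = ½∫_0^π [sin((n+n')x) + sin((n−n')x)] dx, which is 0 when n+n' is even and 2n/(n²−n'²) when n+n' is odd (it need not vanish on (0, π)).
  u² squared terms: (-5)²·∫sin(4x)² dx = 25·π/2 = 25*π/2;  (-4)²·∫cos(4x)² dx = 16·π/2 = 8*π;  (-3)²·∫sin(5x)² dx = 9·π/2 = 9*π/2.
  u² cross terms: 2·(-5)·(-4)·∫sin(4x)·cos(4x) dx = 40·(0) = 0;  2·(-5)·(-3)·∫sin(4x)·sin(5x) dx = 30·(0) = 0;  2·(-4)·(-3)·∫cos(4x)·sin(5x) dx = 24·(10/9) = 80/3.
  So ∫_0^π u² dx = 25*π/2 + 8*π + 9*π/2 + 0 + 0 + 80/3 = 80/3 + 25*π.
  (u')² squared terms: (-20)²·∫cos(4x)² dx = 400·π/2 = 200*π;  (-15)²·∫cos(5x)² dx = 225·π/2 = 225*π/2;  (16)²·∫sin(4x)² dx = 256·π/2 = 128*π.
  (u')² cross terms: 2·(-20)·(-15)·∫cos(4x)·cos(5x) dx = 600·(0) = 0;  2·(-20)·(16)·∫cos(4x)·sin(4x) dx = -640·(0) = 0;  2·(-15)·(16)·∫cos(5x)·sin(4x) dx = -480·(-8/9) = 1280/3.
  So ∫_0^π (u')² dx = 200*π + 225*π/2 + 128*π + 0 + 0 + 1280/3 = 1280/3 + 881*π/2.
||u||_{H^1}^2 = (80/3 + 25*π) + (1280/3 + 881*π/2) = 1360/3 + 931*π/2.


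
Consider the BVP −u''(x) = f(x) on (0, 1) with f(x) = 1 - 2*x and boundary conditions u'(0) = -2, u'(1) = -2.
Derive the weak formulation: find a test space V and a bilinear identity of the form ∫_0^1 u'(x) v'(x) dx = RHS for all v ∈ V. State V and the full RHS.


V = H^1(0, 1) (v unrestricted at boundary; u is determined up to an additive constant); weak form: ∫_0^1 u'v' dx = ∫_0^1 (1 - 2*x) v dx − 2·v(1) + 2·v(0) for all v ∈ V.

Multiply both sides by a test function v and integrate from 0 to 1:
  ∫_0^1 −u''(x) v(x) dx = ∫_0^1 f(x) v(x) dx.
Integrate the LHS by parts once:
  ∫_0^1 −u'' v dx = −[u'(x) v(x)]_0^1 + ∫_0^1 u'(x) v'(x) dx.
Thus ∫_0^1 u'(x) v'(x) dx = ∫_0^1 f(x) v(x) dx + [u'(x) v(x)]_0^1.
Choose V so that boundary terms are either known or forced to vanish.
u has inhomogeneous Neumann u'(0) = -2, u'(1) = -2. [u' v]_0^1 = (-2)·v(1) − (-2)·v(0) = − 2·v(1) + 2·v(0). Take V = H^1(0, 1); boundary term becomes part of RHS.
Weak formulation: find u (satisfying any essential BC) such that ∫_0^1 u'(x) v'(x) dx = ∫_0^1 f v dx − 2·v(1) + 2·v(0) for all v ∈ V (Neumann data are natural BCs: they enter the RHS as boundary terms).
Substituting f(x) = 1 - 2*x, the right-hand side is ∫_0^1 (1 - 2*x) v dx − 2·v(1) + 2·v(0).
Compatibility check (pure Neumann): taking v ≡ 1 ∈ V gives 0 = ∫_0^1 f dx + (-2) − (-2), i.e. ∫_0^1 f dx must equal u'(0) − u'(1) = 0. Indeed ∫_0^1 (1 - 2*x) dx = 0, so the data are compatible. The solution is then unique only up to an additive constant (fix it e.g. by requiring ∫_0^1 u dx = 0).


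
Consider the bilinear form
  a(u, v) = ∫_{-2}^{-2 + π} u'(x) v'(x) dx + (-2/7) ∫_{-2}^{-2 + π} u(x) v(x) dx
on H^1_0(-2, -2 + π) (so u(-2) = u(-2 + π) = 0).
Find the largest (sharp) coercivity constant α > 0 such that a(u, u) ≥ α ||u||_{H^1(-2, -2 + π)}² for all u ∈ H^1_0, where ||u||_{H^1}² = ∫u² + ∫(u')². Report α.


α = 5/14

Coercivity of a(·,·) on H^1_0(-2, -2 + π) means a(u, u) ≥ α ||u||_{H^1}² for every u ∈ H^1_0.
The interval has length L = π, and Poincaré/coercivity depend only on L. Here a(u, u) = ∫(u')² + (-2/7)·∫u².
Here c = -2/7 < 0 with |c| < (π/L)² = 1, so coercivity still holds. The condition a(u,u) ≥ α||u||_{H^1}² reads (1−α)∫(u')² ≥ (α−c)∫u². Any admissible α is ≤ 1 (rapidly oscillating u have ∫u²/∫(u')² → 0), and α = 1 would force 0 ≥ (1−c)∫u², impossible since c < 1; so 1−α > 0. By the sharp Poincaré inequality on H^1_0 of an interval of length L, ∫(u')² ≥ (π/L)²∫u² with equality for the first sine mode sin(π(x−x₀)/L) (x₀ the left endpoint), so the inequality holds for all u iff (1−α)(π/L)² ≥ α − c, i.e. α ≤ ((π/L)² + c)/((π/L)² + 1) = (1 + c(L/π)²)/(1 + (L/π)²). (Direct route, valid since c ≤ 0: Poincaré gives c∫u² ≥ c(L/π)²∫(u')², so a(u,u) ≥ (1 + c(L/π)²)∫(u')², while ||u||_{H^1}² ≤ (1 + (L/π)²)∫(u')²; dividing yields the same α.) With (π/L)² = 1 and c = -2/7, the largest admissible constant is α = ((π/L)² + c)/((π/L)² + 1).
Simplifying, α = 5/14.


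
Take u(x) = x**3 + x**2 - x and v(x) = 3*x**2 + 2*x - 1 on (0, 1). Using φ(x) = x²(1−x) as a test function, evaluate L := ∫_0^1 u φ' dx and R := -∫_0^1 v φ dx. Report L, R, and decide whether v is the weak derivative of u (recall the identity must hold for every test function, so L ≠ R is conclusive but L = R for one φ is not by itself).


LHS = -7/60, RHS = -7/60. Yes, v = u' weakly.

u(x) = x**3 + x**2 - x, classical derivative u'(x) = 3*x**2 + 2*x - 1.
φ(x) = x²(1−x), so φ'(x) = x*(2 - 3*x).
Note φ(0) = φ(1) = 0, so the boundary term u·φ vanishes.
LHS = ∫_0^1 u(x) φ'(x) dx = ∫_0^1 (-3*x^5 - x^4 + 5*x^3 - 2*x^2) dx. Term by term:
  ∫_0^1 -3*x^5 dx = -1/2;  ∫_0^1 -x^4 dx = -1/5;  ∫_0^1 5*x^3 dx = 5/4;
  ∫_0^1 -2*x^2 dx = -2/3.
Sum: -1/2 − 1/5 + 5/4 − 2/3 = -7/60.
So LHS = -7/60.
∫_0^1 v(x) φ(x) dx = ∫_0^1 (-3*x^5 + x^4 + 3*x^3 - x^2) dx. Term by term:
  ∫_0^1 -3*x^5 dx = -1/2;  ∫_0^1 x^4 dx = 1/5;  ∫_0^1 3*x^3 dx = 3/4;
  ∫_0^1 -x^2 dx = -1/3.
Sum: -1/2 + 1/5 + 3/4 − 1/3 = 7/60.
So RHS = -∫_0^1 v(x) φ(x) dx = -7/60.
LHS = RHS, so the identity holds for this test φ.
Moreover u is smooth here and v(x) = u'(x) = 3*x**2 + 2*x - 1 pointwise, so the identity holds for every test function. Hence v is the weak derivative of u.


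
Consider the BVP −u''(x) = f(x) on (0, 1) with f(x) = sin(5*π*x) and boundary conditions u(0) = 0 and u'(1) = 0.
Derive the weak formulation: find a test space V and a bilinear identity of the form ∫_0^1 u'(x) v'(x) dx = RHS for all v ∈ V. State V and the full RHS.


V = {v ∈ H^1(0, 1) : v(0) = 0} (test functions vanish at x = 0 where u is specified); weak form: ∫_0^1 u'v' dx = ∫_0^1 (sin(5*π*x)) v dx for all v ∈ V.

Multiply both sides by a test function v and integrate from 0 to 1:
  ∫_0^1 −u''(x) v(x) dx = ∫_0^1 f(x) v(x) dx.
Integrate the LHS by parts once:
  ∫_0^1 −u'' v dx = −[u'(x) v(x)]_0^1 + ∫_0^1 u'(x) v'(x) dx.
Thus ∫_0^1 u'(x) v'(x) dx = ∫_0^1 f(x) v(x) dx + [u'(x) v(x)]_0^1.
Choose V so that boundary terms are either known or forced to vanish.
Mixed BC: u(0) = 0 (Dirichlet) and u'(1) = 0 (Neumann). Define V = {v ∈ H^1(0, 1) : v(0) = 0}. Then [u' v]_0^1 = u'(1)·v(1) − u'(0)·0 = 0.
Weak formulation: find u (satisfying any essential BC) such that ∫_0^1 u'(x) v'(x) dx = ∫_0^1 f v dx for all v ∈ V (Dirichlet at 0 absorbed into V; the Neumann datum at x = 1 is zero, so no boundary term remains).
Substituting f(x) = sin(5*π*x), the right-hand side is ∫_0^1 (sin(5*π*x)) v dx.


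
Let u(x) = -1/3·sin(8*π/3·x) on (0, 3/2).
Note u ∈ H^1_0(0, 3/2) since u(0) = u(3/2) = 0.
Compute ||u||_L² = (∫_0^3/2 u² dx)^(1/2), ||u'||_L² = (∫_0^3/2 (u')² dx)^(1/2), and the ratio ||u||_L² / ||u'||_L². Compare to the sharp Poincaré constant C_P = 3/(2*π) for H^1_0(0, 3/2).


||u||_L² / ||u'||_L² = 3/(8*π) < C_P = 3/(2*π).

u(x) = -1/3·sin(8*π/3·x), so u'(x) = -8*π*cos(8*π*x/3)/9.
Writing u(x) = A·sin(kπx/L) with A = -1/3 and k = 4, use ∫_0^L sin²(kπx/L) dx = L/2 and ∫_0^L cos²(kπx/L) dx = L/2.
u² = 1/9·sin²(8*π/3·x) and (u')² = 64*π^2/81·cos²(8*π/3·x), and each of sin², cos² integrates to L/2 = 3/4 over (0, 3/2).
∫_0^3/2 u² dx = 1/12, so ||u||_L² = sqrt(3)/6.
∫_0^3/2 (u')² dx = 16*π^2/27, so ||u'||_L² = 4*sqrt(3)*π/9.
Ratio ||u||_L² / ||u'||_L² = 3/(8*π).
Sharp Poincaré constant on H^1_0(0, 3/2) is C_P = L/π = 3/(2*π), achieved by sin(2*π/3·x).
This is the k = 4 harmonic; the ratio L/(kπ) is strictly less than C_P = L/π, consistent with the sharp inequality ||u||_L² ≤ C_P ||u'||_L².


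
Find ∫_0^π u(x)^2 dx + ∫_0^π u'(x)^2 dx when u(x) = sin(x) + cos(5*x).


||u||_{H^1(0,π)}^2 = 14*π

u'(x) = -5*sin(5*x) + cos(x).
Expand u² and (u')² and integrate term by term on (0, π), using: for integers n ≥ 1, ∫_0^π sin²(nx) dx = ∫_0^π cos²(nx) dx = π/2; for n ≠ n', ∫_0^π sin(nx)sin(n'x) dx = ∫_0^π cos(nx)cos(n'x) dx = 0; and by product-to-sum, ∫_0^π sin(nx)cos(n'x) dx = ½∫_0^π [sin((n+n')x) + sin((n−n')x)] dx, which is 0 when n+n' is even and 2n/(n²−n'²) when n+n' is odd (it need not vanish on (0, π)).
  u² squared terms: (1)²·∫cos(5x)² dx = 1·π/2 = π/2;  (1)²·∫sin(x)² dx = 1·π/2 = π/2.
  u² cross terms: 2·(1)·(1)·∫cos(5x)·sin(x) dx = 2·(0) = 0.
  So ∫_0^π u² dx = π/2 + π/2 + 0 = π.
  (u')² squared terms: (-5)²·∫sin(5x)² dx = 25·π/2 = 25*π/2;  (1)²·∫cos(x)² dx = 1·π/2 = π/2.
  (u')² cross terms: 2·(-5)·(1)·∫sin(5x)·cos(x) dx = -10·(0) = 0.
  So ∫_0^π (u')² dx = 25*π/2 + π/2 + 0 = 13*π.
||u||_{H^1}^2 = (π) + (13*π) = 14*π.


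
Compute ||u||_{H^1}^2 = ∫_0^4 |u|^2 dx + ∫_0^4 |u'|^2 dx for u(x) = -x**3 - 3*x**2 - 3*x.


||u||_{H^1}^2 = 576652/35

The H^1 norm (squared) on an interval (0, L) is
  ||u||_{H^1}^2 = ∫_0^L u(x)^2 dx + ∫_0^L u'(x)^2 dx.
Compute u'(x) = -3*x**2 - 6*x - 3.
Then u(x)^2 = x**6 + 6*x**5 + 15*x**4 + 18*x**3 + 9*x**2 and u'(x)^2 = 9*x**4 + 36*x**3 + 54*x**2 + 36*x + 9.
Integrate each monomial from 0 to 4 using ∫_0^4 c·x^n dx = c·4^(n+1)/(n+1):
  ∫_0^4 u(x)^2 dx = ∫_0^4 (x^6 + 6*x^5 + 15*x^4 + 18*x^3 + 9*x^2) dx. Term by term:
    ∫_0^4 x^6 dx = 16384/7;  ∫_0^4 6*x^5 dx = 4096;  ∫_0^4 15*x^4 dx = 3072;
    ∫_0^4 18*x^3 dx = 1152;  ∫_0^4 9*x^2 dx = 192.
  Sum: 16384/7 + 4096 + 3072 + 1152 + 192 = 75968/7.
  ∫_0^4 u'(x)^2 dx = ∫_0^4 (9*x^4 + 36*x^3 + 54*x^2 + 36*x + 9) dx. Term by term:
    ∫_0^4 9*x^4 dx = 9216/5;  ∫_0^4 36*x^3 dx = 2304;  ∫_0^4 54*x^2 dx = 1152;
    ∫_0^4 36*x dx = 288;  ∫_0^4 9 dx = 36.
  Sum: 9216/5 + 2304 + 1152 + 288 + 36 = 28116/5.
Adding: ||u||_{H^1}^2 = 75968/7 + 28116/5 = 576652/35.


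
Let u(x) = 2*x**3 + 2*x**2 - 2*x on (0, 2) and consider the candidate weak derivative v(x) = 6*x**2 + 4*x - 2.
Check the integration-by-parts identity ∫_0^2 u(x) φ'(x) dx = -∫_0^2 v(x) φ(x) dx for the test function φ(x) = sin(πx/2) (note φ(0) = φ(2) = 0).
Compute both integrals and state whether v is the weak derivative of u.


LHS = -56/π + 192/π^3, RHS = -56/π + 192/π^3. Yes, v = u' weakly.

u(x) = 2*x**3 + 2*x**2 - 2*x, classical derivative u'(x) = 6*x**2 + 4*x - 2.
φ(x) = sin(πx/2), so φ'(x) = π*cos(π*x/2)/2.
Note φ(0) = φ(2) = 0, so the boundary term u·φ vanishes.
LHS = ∫_0^2 u(x) φ'(x) dx = ∫_0^2 (π*x^3*cos(π*x/2) + π*x^2*cos(π*x/2) - π*x*cos(π*x/2)) dx. Term by term:
  ∫_0^2 π*x^2*cos(π*x/2) dx = -16/π;  ∫_0^2 π*x^3*cos(π*x/2) dx = -48/π + 192/π^3;  ∫_0^2 -π*x*cos(π*x/2) dx = 8/π.
Sum: -16/π + -48/π + 192/π^3 + 8/π = -56/π + 192/π^3.
So LHS = -56/π + 192/π^3.
∫_0^2 v(x) φ(x) dx = ∫_0^2 (6*x^2*sin(π*x/2) + 4*x*sin(π*x/2) - 2*sin(π*x/2)) dx. Term by term:
  ∫_0^2 -2*sin(π*x/2) dx = -8/π;  ∫_0^2 4*x*sin(π*x/2) dx = 16/π;  ∫_0^2 6*x^2*sin(π*x/2) dx = -192/π^3 + 48/π.
Sum: -8/π + 16/π + -192/π^3 + 48/π = -192/π^3 + 56/π.
So RHS = -∫_0^2 v(x) φ(x) dx = -56/π + 192/π^3.
LHS = RHS, so the identity holds for this test φ.
Moreover u is smooth here and v(x) = u'(x) = 6*x**2 + 4*x - 2 pointwise, so the identity holds for every test function. Hence v is the weak derivative of u.


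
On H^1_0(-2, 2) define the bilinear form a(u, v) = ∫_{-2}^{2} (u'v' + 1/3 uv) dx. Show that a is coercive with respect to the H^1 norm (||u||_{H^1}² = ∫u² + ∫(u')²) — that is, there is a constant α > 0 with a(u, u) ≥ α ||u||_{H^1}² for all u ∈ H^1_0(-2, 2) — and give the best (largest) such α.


α = (16/3 + π^2)/(π^2 + 16)

Coercivity of a(·,·) on H^1_0(-2, 2) means a(u, u) ≥ α ||u||_{H^1}² for every u ∈ H^1_0.
The interval has length L = 4, and Poincaré/coercivity depend only on L. Here a(u, u) = ∫(u')² + (1/3)·∫u².
Here 0 < c = 1/3 < 1. The condition a(u,u) ≥ α||u||_{H^1}² reads (1−α)∫(u')² ≥ (α−c)∫u². Any admissible α is ≤ 1 (rapidly oscillating u have ∫u²/∫(u')² → 0), and α = 1 would force 0 ≥ (1−c)∫u², impossible since c < 1; so 1−α > 0. By the sharp Poincaré inequality on H^1_0 of an interval of length L, ∫(u')² ≥ (π/L)²∫u² with equality for the first sine mode sin(π(x−x₀)/L) (x₀ the left endpoint), so the inequality holds for all u iff (1−α)(π/L)² ≥ α − c, i.e. α ≤ ((π/L)² + c)/((π/L)² + 1) = (1 + c(L/π)²)/(1 + (L/π)²). With (π/L)² = π^2/16 and c = 1/3, the largest admissible constant is α = ((π/L)² + c)/((π/L)² + 1).
Simplifying, α = (16/3 + π^2)/(π^2 + 16).


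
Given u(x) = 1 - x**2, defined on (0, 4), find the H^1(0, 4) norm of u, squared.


||u||_{H^1}^2 = 3772/15

The H^1 norm (squared) on an interval (0, L) is
  ||u||_{H^1}^2 = ∫_0^L u(x)^2 dx + ∫_0^L u'(x)^2 dx.
Compute u'(x) = -2*x.
Then u(x)^2 = x**4 - 2*x**2 + 1 and u'(x)^2 = 4*x**2.
Integrate each monomial from 0 to 4 using ∫_0^4 c·x^n dx = c·4^(n+1)/(n+1):
  ∫_0^4 u(x)^2 dx = ∫_0^4 (x^4 - 2*x^2 + 1) dx. Term by term:
    ∫_0^4 x^4 dx = 1024/5;  ∫_0^4 -2*x^2 dx = -128/3;  ∫_0^4 1 dx = 4.
  Sum: 1024/5 − 128/3 + 4 = 2492/15.
  ∫_0^4 u'(x)^2 dx = ∫_0^4 (4*x^2) dx. Term by term:
    ∫_0^4 4*x^2 dx = 256/3.
Adding: ||u||_{H^1}^2 = 2492/15 + 256/3 = 3772/15.


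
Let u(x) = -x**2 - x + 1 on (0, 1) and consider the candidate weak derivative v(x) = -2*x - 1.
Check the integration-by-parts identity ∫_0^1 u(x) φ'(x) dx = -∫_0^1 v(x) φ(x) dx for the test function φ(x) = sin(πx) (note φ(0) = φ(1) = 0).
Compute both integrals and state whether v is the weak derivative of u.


LHS = 4/π, RHS = 4/π. Yes, v = u' weakly.

u(x) = -x**2 - x + 1, classical derivative u'(x) = -2*x - 1.
φ(x) = sin(πx), so φ'(x) = π*cos(π*x).
Note φ(0) = φ(1) = 0, so the boundary term u·φ vanishes.
LHS = ∫_0^1 u(x) φ'(x) dx = ∫_0^1 (-π*x^2*cos(π*x) - π*x*cos(π*x) + π*cos(π*x)) dx. Term by term:
  ∫_0^1 π*cos(π*x) dx = 0;  ∫_0^1 -π*x*cos(π*x) dx = 2/π;  ∫_0^1 -π*x^2*cos(π*x) dx = 2/π.
Sum: 0 + 2/π + 2/π = 4/π.
So LHS = 4/π.
∫_0^1 v(x) φ(x) dx = ∫_0^1 (-2*x*sin(π*x) - sin(π*x)) dx. Term by term:
  ∫_0^1 -sin(π*x) dx = -2/π;  ∫_0^1 -2*x*sin(π*x) dx = -2/π.
Sum: -2/π − 2/π = -4/π.
So RHS = -∫_0^1 v(x) φ(x) dx = 4/π.
LHS = RHS, so the identity holds for this test φ.
Moreover u is smooth here and v(x) = u'(x) = -2*x - 1 pointwise, so the identity holds for every test function. Hence v is the weak derivative of u.


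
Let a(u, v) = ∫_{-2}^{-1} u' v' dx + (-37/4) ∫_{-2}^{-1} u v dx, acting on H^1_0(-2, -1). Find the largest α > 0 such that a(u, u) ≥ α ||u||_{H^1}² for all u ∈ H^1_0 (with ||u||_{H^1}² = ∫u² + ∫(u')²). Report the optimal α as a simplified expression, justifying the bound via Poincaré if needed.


α = (-37/4 + π^2)/(1 + π^2)

Coercivity of a(·,·) on H^1_0(-2, -1) means a(u, u) ≥ α ||u||_{H^1}² for every u ∈ H^1_0.
The interval has length L = 1, and Poincaré/coercivity depend only on L. Here a(u, u) = ∫(u')² + (-37/4)·∫u².
Here c = -37/4 < 0 with |c| < (π/L)² = π^2, so coercivity still holds. The condition a(u,u) ≥ α||u||_{H^1}² reads (1−α)∫(u')² ≥ (α−c)∫u². Any admissible α is ≤ 1 (rapidly oscillating u have ∫u²/∫(u')² → 0), and α = 1 would force 0 ≥ (1−c)∫u², impossible since c < 1; so 1−α > 0. By the sharp Poincaré inequality on H^1_0 of an interval of length L, ∫(u')² ≥ (π/L)²∫u² with equality for the first sine mode sin(π(x−x₀)/L) (x₀ the left endpoint), so the inequality holds for all u iff (1−α)(π/L)² ≥ α − c, i.e. α ≤ ((π/L)² + c)/((π/L)² + 1) = (1 + c(L/π)²)/(1 + (L/π)²). (Direct route, valid since c ≤ 0: Poincaré gives c∫u² ≥ c(L/π)²∫(u')², so a(u,u) ≥ (1 + c(L/π)²)∫(u')², while ||u||_{H^1}² ≤ (1 + (L/π)²)∫(u')²; dividing yields the same α.) With (π/L)² = π^2 and c = -37/4, the largest admissible constant is α = ((π/L)² + c)/((π/L)² + 1).
Simplifying, α = (-37/4 + π^2)/(1 + π^2).


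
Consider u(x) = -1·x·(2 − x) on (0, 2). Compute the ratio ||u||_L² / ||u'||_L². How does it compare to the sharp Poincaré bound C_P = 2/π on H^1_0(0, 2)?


||u||_L² / ||u'||_L² = sqrt(10)/5 < C_P = 2/π.

u(x) = -1·x·(2 − x), so u'(x) = 2*x - 2.
u(x) = -1·x·(2 − x) vanishes at x = 0 and x = 2, so u ∈ H^1_0(0, 2). Differentiate via the product rule and integrate the resulting polynomials term by term.
  ∫_0^2 u² dx = ∫_0^2 (x^4 - 4*x^3 + 4*x^2) dx. Term by term:
    ∫_0^2 x^4 dx = 32/5;  ∫_0^2 -4*x^3 dx = -16;  ∫_0^2 4*x^2 dx = 32/3.
  Sum: 32/5 − 16 + 32/3 = 16/15.
  ∫_0^2 (u')² dx = ∫_0^2 (4*x^2 - 8*x + 4) dx. Term by term:
    ∫_0^2 4*x^2 dx = 32/3;  ∫_0^2 -8*x dx = -16;  ∫_0^2 4 dx = 8.
  Sum: 32/3 − 16 + 8 = 8/3.
∫_0^2 u² dx = 16/15, so ||u||_L² = 4*sqrt(15)/15.
∫_0^2 (u')² dx = 8/3, so ||u'||_L² = 2*sqrt(6)/3.
Ratio ||u||_L² / ||u'||_L² = sqrt(10)/5.
Sharp Poincaré constant on H^1_0(0, 2) is C_P = L/π = 2/π, achieved by sin(π/2·x).
A polynomial bump cannot attain the sharp Poincaré constant (only the first sine eigenfunction does), so the ratio is strictly less than C_P, consistent with ||u||_L² ≤ C_P ||u'||_L².


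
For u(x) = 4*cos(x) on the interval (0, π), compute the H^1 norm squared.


||u||_{H^1(0,π)}^2 = 16*π

u'(x) = -4*sin(x).
Expand u² and (u')² and integrate term by term on (0, π), using: for integers n ≥ 1, ∫_0^π sin²(nx) dx = ∫_0^π cos²(nx) dx = π/2; for n ≠ n', ∫_0^π sin(nx)sin(n'x) dx = ∫_0^π cos(nx)cos(n'x) dx = 0; and by product-to-sum, ∫_0^π sin(nx)cos(n'x) dx = ½∫_0^π [sin((n+n')x) + sin((n−n')x)] dx, which is 0 when n+n' is even and 2n/(n²−n'²) when n+n' is odd (it need not vanish on (0, π)).
  u² squared terms: (4)²·∫cos(x)² dx = 16·π/2 = 8*π.
  So ∫_0^π u² dx = 8*π.
  (u')² squared terms: (-4)²·∫sin(x)² dx = 16·π/2 = 8*π.
  So ∫_0^π (u')² dx = 8*π.
||u||_{H^1}^2 = (8*π) + (8*π) = 16*π.


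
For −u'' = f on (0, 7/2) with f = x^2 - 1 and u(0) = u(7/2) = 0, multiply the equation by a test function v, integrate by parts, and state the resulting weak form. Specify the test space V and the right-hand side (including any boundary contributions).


V = H^1_0(0, 7/2) (so v(0) = v(7/2) = 0); weak form: ∫_0^7/2 u'v' dx = ∫_0^7/2 (x^2 - 1) v dx for all v ∈ V.

Multiply both sides by a test function v and integrate from 0 to 7/2:
  ∫_0^7/2 −u''(x) v(x) dx = ∫_0^7/2 f(x) v(x) dx.
Integrate the LHS by parts once:
  ∫_0^7/2 −u'' v dx = −[u'(x) v(x)]_0^7/2 + ∫_0^7/2 u'(x) v'(x) dx.
Thus ∫_0^7/2 u'(x) v'(x) dx = ∫_0^7/2 f(x) v(x) dx + [u'(x) v(x)]_0^7/2.
Choose V so that boundary terms are either known or forced to vanish.
u is Dirichlet: u(0) = u(7/2) = 0. Let V = H^1_0(0, 7/2); then v(0) = v(7/2) = 0, and [u' v]_0^7/2 = 0.
Weak formulation: find u (satisfying any essential BC) such that ∫_0^7/2 u'(x) v'(x) dx = ∫_0^7/2 f v dx for all v ∈ V.
Substituting f(x) = x^2 - 1, the right-hand side is ∫_0^7/2 (x^2 - 1) v dx.


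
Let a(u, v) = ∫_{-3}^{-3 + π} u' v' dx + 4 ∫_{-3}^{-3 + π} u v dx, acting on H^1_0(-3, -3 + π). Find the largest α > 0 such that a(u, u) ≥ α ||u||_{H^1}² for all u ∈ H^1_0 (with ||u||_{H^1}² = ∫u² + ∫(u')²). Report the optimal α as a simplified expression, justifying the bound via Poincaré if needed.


α = 1

Coercivity of a(·,·) on H^1_0(-3, -3 + π) means a(u, u) ≥ α ||u||_{H^1}² for every u ∈ H^1_0.
The interval has length L = π, and Poincaré/coercivity depend only on L. Here a(u, u) = ∫(u')² + (4)·∫u².
Here c = 4 ≥ 1, so a(u,u) = ∫(u')² + c∫u² ≥ ∫(u')² + ∫u² = ||u||_{H^1}², i.e. α = 1 works. No larger α is possible: a(u,u) ≥ α||u||_{H^1}² means (1−α)∫(u')² ≥ (α−c)∫u², and for the modes u_n = sin(nπ(x−x₀)/L) (x₀ the left endpoint) one has ∫u_n²/∫(u_n')² = (L/(nπ))² → 0, so a(u_n,u_n)/||u_n||_{H^1}² → 1. Hence the optimal constant is α = 1.
Therefore α = 1.


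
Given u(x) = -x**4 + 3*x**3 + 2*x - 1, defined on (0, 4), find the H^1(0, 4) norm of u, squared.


||u||_{H^1}^2 = 346252/63

The H^1 norm (squared) on an interval (0, L) is
  ||u||_{H^1}^2 = ∫_0^L u(x)^2 dx + ∫_0^L u'(x)^2 dx.
Compute u'(x) = -4*x**3 + 9*x**2 + 2.
Then u(x)^2 = x**8 - 6*x**7 + 9*x**6 - 4*x**5 + 14*x**4 - 6*x**3 + 4*x**2 - 4*x + 1 and u'(x)^2 = 16*x**6 - 72*x**5 + 81*x**4 - 16*x**3 + 36*x**2 + 4.
Integrate each monomial from 0 to 4 using ∫_0^4 c·x^n dx = c·4^(n+1)/(n+1):
  ∫_0^4 u(x)^2 dx = ∫_0^4 (x^8 - 6*x^7 + 9*x^6 - 4*x^5 + 14*x^4 - 6*x^3 + 4*x^2 - 4*x + 1) dx. Term by term:
    ∫_0^4 x^8 dx = 262144/9;  ∫_0^4 -6*x^7 dx = -49152;  ∫_0^4 9*x^6 dx = 147456/7;
    ∫_0^4 -4*x^5 dx = -8192/3;  ∫_0^4 14*x^4 dx = 14336/5;  ∫_0^4 -6*x^3 dx = -384;
    ∫_0^4 4*x^2 dx = 256/3;  ∫_0^4 -4*x dx = -32;  ∫_0^4 1 dx = 4.
  Sum: 262144/9 − 49152 + 147456/7 − 8192/3 + 14336/5 − 384 + 256/3 − 32 + 4 = 267788/315.
  ∫_0^4 u'(x)^2 dx = ∫_0^4 (16*x^6 - 72*x^5 + 81*x^4 - 16*x^3 + 36*x^2 + 4) dx. Term by term:
    ∫_0^4 16*x^6 dx = 262144/7;  ∫_0^4 -72*x^5 dx = -49152;  ∫_0^4 81*x^4 dx = 82944/5;
    ∫_0^4 -16*x^3 dx = -1024;  ∫_0^4 36*x^2 dx = 768;  ∫_0^4 4 dx = 16.
  Sum: 262144/7 − 49152 + 82944/5 − 1024 + 768 + 16 = 162608/35.
Adding: ||u||_{H^1}^2 = 267788/315 + 162608/35 = 346252/63.


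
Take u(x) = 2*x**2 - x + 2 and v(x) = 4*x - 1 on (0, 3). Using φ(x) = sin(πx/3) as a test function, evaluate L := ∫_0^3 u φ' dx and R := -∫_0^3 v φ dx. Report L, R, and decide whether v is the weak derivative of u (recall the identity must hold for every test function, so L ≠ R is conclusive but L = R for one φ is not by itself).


LHS = -30/π, RHS = -30/π. Yes, v = u' weakly.

u(x) = 2*x**2 - x + 2, classical derivative u'(x) = 4*x - 1.
φ(x) = sin(πx/3), so φ'(x) = π*cos(π*x/3)/3.
Note φ(0) = φ(3) = 0, so the boundary term u·φ vanishes.
LHS = ∫_0^3 u(x) φ'(x) dx = ∫_0^3 (2*π*x^2*cos(π*x/3)/3 - π*x*cos(π*x/3)/3 + 2*π*cos(π*x/3)/3) dx. Term by term:
  ∫_0^3 2*π*cos(π*x/3)/3 dx = 0;  ∫_0^3 -π*x*cos(π*x/3)/3 dx = 6/π;  ∫_0^3 2*π*x^2*cos(π*x/3)/3 dx = -36/π.
Sum: 0 + 6/π − 36/π = -30/π.
So LHS = -30/π.
∫_0^3 v(x) φ(x) dx = ∫_0^3 (4*x*sin(π*x/3) - sin(π*x/3)) dx. Term by term:
  ∫_0^3 -sin(π*x/3) dx = -6/π;  ∫_0^3 4*x*sin(π*x/3) dx = 36/π.
Sum: -6/π + 36/π = 30/π.
So RHS = -∫_0^3 v(x) φ(x) dx = -30/π.
LHS = RHS, so the identity holds for this test φ.
Moreover u is smooth here and v(x) = u'(x) = 4*x - 1 pointwise, so the identity holds for every test function. Hence v is the weak derivative of u.


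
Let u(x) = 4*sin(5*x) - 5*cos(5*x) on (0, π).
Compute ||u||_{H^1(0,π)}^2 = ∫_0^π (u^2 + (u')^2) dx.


||u||_{H^1(0,π)}^2 = 533*π

u'(x) = 25*sin(5*x) + 20*cos(5*x).
Expand u² and (u')² and integrate term by term on (0, π), using: for integers n ≥ 1, ∫_0^π sin²(nx) dx = ∫_0^π cos²(nx) dx = π/2; for n ≠ n', ∫_0^π sin(nx)sin(n'x) dx = ∫_0^π cos(nx)cos(n'x) dx = 0; and by product-to-sum, ∫_0^π sin(nx)cos(n'x) dx = ½∫_0^π [sin((n+n')x) + sin((n−n')x)] dx, which is 0 when n+n' is even and 2n/(n²−n'²) when n+n' is odd (it need not vanish on (0, π)).
  u² squared terms: (-5)²·∫cos(5x)² dx = 25·π/2 = 25*π/2;  (4)²·∫sin(5x)² dx = 16·π/2 = 8*π.
  u² cross terms: 2·(-5)·(4)·∫cos(5x)·sin(5x) dx = -40·(0) = 0.
  So ∫_0^π u² dx = 25*π/2 + 8*π + 0 = 41*π/2.
  (u')² squared terms: (20)²·∫cos(5x)² dx = 400·π/2 = 200*π;  (25)²·∫sin(5x)² dx = 625·π/2 = 625*π/2.
  (u')² cross terms: 2·(20)·(25)·∫cos(5x)·sin(5x) dx = 1000·(0) = 0.
  So ∫_0^π (u')² dx = 200*π + 625*π/2 + 0 = 1025*π/2.
||u||_{H^1}^2 = (41*π/2) + (1025*π/2) = 533*π.


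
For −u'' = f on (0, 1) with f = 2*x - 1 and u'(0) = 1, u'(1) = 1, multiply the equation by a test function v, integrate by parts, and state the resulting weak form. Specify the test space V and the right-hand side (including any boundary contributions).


V = H^1(0, 1) (v unrestricted at boundary; u is determined up to an additive constant); weak form: ∫_0^1 u'v' dx = ∫_0^1 (2*x - 1) v dx + v(1) − v(0) for all v ∈ V.

Multiply both sides by a test function v and integrate from 0 to 1:
  ∫_0^1 −u''(x) v(x) dx = ∫_0^1 f(x) v(x) dx.
Integrate the LHS by parts once:
  ∫_0^1 −u'' v dx = −[u'(x) v(x)]_0^1 + ∫_0^1 u'(x) v'(x) dx.
Thus ∫_0^1 u'(x) v'(x) dx = ∫_0^1 f(x) v(x) dx + [u'(x) v(x)]_0^1.
Choose V so that boundary terms are either known or forced to vanish.
u has inhomogeneous Neumann u'(0) = 1, u'(1) = 1. [u' v]_0^1 = (1)·v(1) − (1)·v(0) = v(1) − v(0). Take V = H^1(0, 1); boundary term becomes part of RHS.
Weak formulation: find u (satisfying any essential BC) such that ∫_0^1 u'(x) v'(x) dx = ∫_0^1 f v dx + v(1) − v(0) for all v ∈ V (Neumann data are natural BCs: they enter the RHS as boundary terms).
Substituting f(x) = 2*x - 1, the right-hand side is ∫_0^1 (2*x - 1) v dx + v(1) − v(0).
Compatibility check (pure Neumann): taking v ≡ 1 ∈ V gives 0 = ∫_0^1 f dx + (1) − (1), i.e. ∫_0^1 f dx must equal u'(0) − u'(1) = 0. Indeed ∫_0^1 (2*x - 1) dx = 0, so the data are compatible. The solution is then unique only up to an additive constant (fix it e.g. by requiring ∫_0^1 u dx = 0).


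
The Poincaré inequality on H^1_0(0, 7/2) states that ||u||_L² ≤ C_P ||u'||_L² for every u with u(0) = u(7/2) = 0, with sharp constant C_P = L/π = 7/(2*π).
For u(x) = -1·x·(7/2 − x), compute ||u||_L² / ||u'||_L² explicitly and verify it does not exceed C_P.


||u||_L² / ||u'||_L² = 7*sqrt(10)/20 < C_P = 7/(2*π).

u(x) = -1·x·(7/2 − x), so u'(x) = 2*x - 7/2.
u(x) = -1·x·(7/2 − x) vanishes at x = 0 and x = 7/2, so u ∈ H^1_0(0, 7/2). Differentiate via the product rule and integrate the resulting polynomials term by term.
  ∫_0^7/2 u² dx = ∫_0^7/2 (x^4 - 7*x^3 + 49*x^2/4) dx. Term by term:
    ∫_0^7/2 x^4 dx = 16807/160;  ∫_0^7/2 -7*x^3 dx = -16807/64;  ∫_0^7/2 49*x^2/4 dx = 16807/96.
  Sum: 16807/160 − 16807/64 + 16807/96 = 16807/960.
  ∫_0^7/2 (u')² dx = ∫_0^7/2 (4*x^2 - 14*x + 49/4) dx. Term by term:
    ∫_0^7/2 4*x^2 dx = 343/6;  ∫_0^7/2 -14*x dx = -343/4;  ∫_0^7/2 49/4 dx = 343/8.
  Sum: 343/6 − 343/4 + 343/8 = 343/24.
∫_0^7/2 u² dx = 16807/960, so ||u||_L² = 49*sqrt(105)/120.
∫_0^7/2 (u')² dx = 343/24, so ||u'||_L² = 7*sqrt(42)/12.
Ratio ||u||_L² / ||u'||_L² = 7*sqrt(10)/20.
Sharp Poincaré constant on H^1_0(0, 7/2) is C_P = L/π = 7/(2*π), achieved by sin(2*π/7·x).
A polynomial bump cannot attain the sharp Poincaré constant (only the first sine eigenfunction does), so the ratio is strictly less than C_P, consistent with ||u||_L² ≤ C_P ||u'||_L².


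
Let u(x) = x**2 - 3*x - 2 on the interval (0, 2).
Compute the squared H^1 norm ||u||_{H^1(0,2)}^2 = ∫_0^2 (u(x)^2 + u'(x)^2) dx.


||u||_{H^1}^2 = 162/5

The H^1 norm (squared) on an interval (0, L) is
  ||u||_{H^1}^2 = ∫_0^L u(x)^2 dx + ∫_0^L u'(x)^2 dx.
Compute u'(x) = 2*x - 3.
Then u(x)^2 = x**4 - 6*x**3 + 5*x**2 + 12*x + 4 and u'(x)^2 = 4*x**2 - 12*x + 9.
Integrate each monomial from 0 to 2 using ∫_0^2 c·x^n dx = c·2^(n+1)/(n+1):
  ∫_0^2 u(x)^2 dx = ∫_0^2 (x^4 - 6*x^3 + 5*x^2 + 12*x + 4) dx. Term by term:
    ∫_0^2 x^4 dx = 32/5;  ∫_0^2 -6*x^3 dx = -24;  ∫_0^2 5*x^2 dx = 40/3;
    ∫_0^2 12*x dx = 24;  ∫_0^2 4 dx = 8.
  Sum: 32/5 − 24 + 40/3 + 24 + 8 = 416/15.
  ∫_0^2 u'(x)^2 dx = ∫_0^2 (4*x^2 - 12*x + 9) dx. Term by term:
    ∫_0^2 4*x^2 dx = 32/3;  ∫_0^2 -12*x dx = -24;  ∫_0^2 9 dx = 18.
  Sum: 32/3 − 24 + 18 = 14/3.
Adding: ||u||_{H^1}^2 = 416/15 + 14/3 = 162/5.


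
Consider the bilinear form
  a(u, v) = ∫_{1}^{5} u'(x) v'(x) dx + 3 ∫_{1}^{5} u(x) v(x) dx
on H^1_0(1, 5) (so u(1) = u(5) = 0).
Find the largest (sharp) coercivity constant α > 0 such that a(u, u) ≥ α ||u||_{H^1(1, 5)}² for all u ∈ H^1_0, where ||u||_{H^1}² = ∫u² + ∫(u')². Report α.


α = 1

Coercivity of a(·,·) on H^1_0(1, 5) means a(u, u) ≥ α ||u||_{H^1}² for every u ∈ H^1_0.
The interval has length L = 4, and Poincaré/coercivity depend only on L. Here a(u, u) = ∫(u')² + (3)·∫u².
Here c = 3 ≥ 1, so a(u,u) = ∫(u')² + c∫u² ≥ ∫(u')² + ∫u² = ||u||_{H^1}², i.e. α = 1 works. No larger α is possible: a(u,u) ≥ α||u||_{H^1}² means (1−α)∫(u')² ≥ (α−c)∫u², and for the modes u_n = sin(nπ(x−x₀)/L) (x₀ the left endpoint) one has ∫u_n²/∫(u_n')² = (L/(nπ))² → 0, so a(u_n,u_n)/||u_n||_{H^1}² → 1. Hence the optimal constant is α = 1.
Therefore α = 1.


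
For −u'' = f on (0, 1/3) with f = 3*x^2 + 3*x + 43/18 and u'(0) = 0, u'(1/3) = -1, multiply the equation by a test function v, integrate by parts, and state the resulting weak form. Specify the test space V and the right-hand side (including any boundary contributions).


V = H^1(0, 1/3) (v unrestricted at boundary; u is determined up to an additive constant); weak form: ∫_0^1/3 u'v' dx = ∫_0^1/3 (3*x^2 + 3*x + 43/18) v dx − v(1/3) for all v ∈ V.

Multiply both sides by a test function v and integrate from 0 to 1/3:
  ∫_0^1/3 −u''(x) v(x) dx = ∫_0^1/3 f(x) v(x) dx.
Integrate the LHS by parts once:
  ∫_0^1/3 −u'' v dx = −[u'(x) v(x)]_0^1/3 + ∫_0^1/3 u'(x) v'(x) dx.
Thus ∫_0^1/3 u'(x) v'(x) dx = ∫_0^1/3 f(x) v(x) dx + [u'(x) v(x)]_0^1/3.
Choose V so that boundary terms are either known or forced to vanish.
u has inhomogeneous Neumann u'(0) = 0, u'(1/3) = -1. [u' v]_0^1/3 = (-1)·v(1/3) − (0)·v(0) = − v(1/3). Take V = H^1(0, 1/3); boundary term becomes part of RHS.
Weak formulation: find u (satisfying any essential BC) such that ∫_0^1/3 u'(x) v'(x) dx = ∫_0^1/3 f v dx − v(1/3) for all v ∈ V (Neumann data are natural BCs: they enter the RHS as boundary terms).
Substituting f(x) = 3*x^2 + 3*x + 43/18, the right-hand side is ∫_0^1/3 (3*x^2 + 3*x + 43/18) v dx − v(1/3).
Compatibility check (pure Neumann): taking v ≡ 1 ∈ V gives 0 = ∫_0^1/3 f dx + (-1) − (0), i.e. ∫_0^1/3 f dx must equal u'(0) − u'(1/3) = 1. Indeed ∫_0^1/3 (3*x^2 + 3*x + 43/18) dx = 1, so the data are compatible. The solution is then unique only up to an additive constant (fix it e.g. by requiring ∫_0^1/3 u dx = 0).


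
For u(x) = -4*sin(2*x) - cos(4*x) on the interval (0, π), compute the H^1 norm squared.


||u||_{H^1(0,π)}^2 = 97*π/2

u'(x) = 4*sin(4*x) - 8*cos(2*x).
Expand u² and (u')² and integrate term by term on (0, π), using: for integers n ≥ 1, ∫_0^π sin²(nx) dx = ∫_0^π cos²(nx) dx = π/2; for n ≠ n', ∫_0^π sin(nx)sin(n'x) dx = ∫_0^π cos(nx)cos(n'x) dx = 0; and by product-to-sum, ∫_0^π sin(nx)cos(n'x) dx = ½∫_0^π [sin((n+n')x) + sin((n−n')x)] dx, which is 0 when n+n' is even and 2n/(n²−n'²) when n+n' is odd (it need not vanish on (0, π)).
  u² squared terms: (-1)²·∫cos(4x)² dx = 1·π/2 = π/2;  (-4)²·∫sin(2x)² dx = 16·π/2 = 8*π.
  u² cross terms: 2·(-1)·(-4)·∫cos(4x)·sin(2x) dx = 8·(0) = 0.
  So ∫_0^π u² dx = π/2 + 8*π + 0 = 17*π/2.
  (u')² squared terms: (-8)²·∫cos(2x)² dx = 64·π/2 = 32*π;  (4)²·∫sin(4x)² dx = 16·π/2 = 8*π.
  (u')² cross terms: 2·(-8)·(4)·∫cos(2x)·sin(4x) dx = -64·(0) = 0.
  So ∫_0^π (u')² dx = 32*π + 8*π + 0 = 40*π.
||u||_{H^1}^2 = (17*π/2) + (40*π) = 97*π/2.


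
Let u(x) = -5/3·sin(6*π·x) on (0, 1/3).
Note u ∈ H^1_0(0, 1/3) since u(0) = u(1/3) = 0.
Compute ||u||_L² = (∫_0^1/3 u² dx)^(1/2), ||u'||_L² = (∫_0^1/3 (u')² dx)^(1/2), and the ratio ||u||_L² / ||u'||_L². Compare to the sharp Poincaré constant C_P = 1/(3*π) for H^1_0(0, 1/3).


||u||_L² / ||u'||_L² = 1/(6*π) < C_P = 1/(3*π).

u(x) = -5/3·sin(6*π·x), so u'(x) = -10*π*cos(6*π*x).
Writing u(x) = A·sin(kπx/L) with A = -5/3 and k = 2, use ∫_0^L sin²(kπx/L) dx = L/2 and ∫_0^L cos²(kπx/L) dx = L/2.
u² = 25/9·sin²(6*π·x) and (u')² = 100*π^2·cos²(6*π·x), and each of sin², cos² integrates to L/2 = 1/6 over (0, 1/3).
∫_0^1/3 u² dx = 25/54, so ||u||_L² = 5*sqrt(6)/18.
∫_0^1/3 (u')² dx = 50*π^2/3, so ||u'||_L² = 5*sqrt(6)*π/3.
Ratio ||u||_L² / ||u'||_L² = 1/(6*π).
Sharp Poincaré constant on H^1_0(0, 1/3) is C_P = L/π = 1/(3*π), achieved by sin(3*π·x).
This is the k = 2 harmonic; the ratio L/(kπ) is strictly less than C_P = L/π, consistent with the sharp inequality ||u||_L² ≤ C_P ||u'||_L².


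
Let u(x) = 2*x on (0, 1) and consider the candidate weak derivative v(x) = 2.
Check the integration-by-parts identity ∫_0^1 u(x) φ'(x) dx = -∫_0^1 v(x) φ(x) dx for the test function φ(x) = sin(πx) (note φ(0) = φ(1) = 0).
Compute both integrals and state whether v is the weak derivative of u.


LHS = -4/π, RHS = -4/π. Yes, v = u' weakly.

u(x) = 2*x, classical derivative u'(x) = 2.
φ(x) = sin(πx), so φ'(x) = π*cos(π*x).
Note φ(0) = φ(1) = 0, so the boundary term u·φ vanishes.
LHS = ∫_0^1 u(x) φ'(x) dx = ∫_0^1 (2*π*x*cos(π*x)) dx. Term by term:
  ∫_0^1 2*π*x*cos(π*x) dx = -4/π.
So LHS = -4/π.
∫_0^1 v(x) φ(x) dx = ∫_0^1 (2*sin(π*x)) dx. Term by term:
  ∫_0^1 2*sin(π*x) dx = 4/π.
So RHS = -∫_0^1 v(x) φ(x) dx = -4/π.
LHS = RHS, so the identity holds for this test φ.
Moreover u is smooth here and v(x) = u'(x) = 2 pointwise, so the identity holds for every test function. Hence v is the weak derivative of u.


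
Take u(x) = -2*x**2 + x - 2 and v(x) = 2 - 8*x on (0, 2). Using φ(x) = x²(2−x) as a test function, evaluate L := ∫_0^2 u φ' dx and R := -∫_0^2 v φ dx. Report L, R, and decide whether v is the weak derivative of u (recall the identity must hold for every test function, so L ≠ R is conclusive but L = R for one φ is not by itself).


LHS = 76/15, RHS = 152/15. No, v is not the weak derivative of u.

u(x) = -2*x**2 + x - 2, classical derivative u'(x) = 1 - 4*x.
φ(x) = x²(2−x), so φ'(x) = x*(4 - 3*x).
Note φ(0) = φ(2) = 0, so the boundary term u·φ vanishes.
LHS = ∫_0^2 u(x) φ'(x) dx = ∫_0^2 (6*x^4 - 11*x^3 + 10*x^2 - 8*x) dx. Term by term:
  ∫_0^2 6*x^4 dx = 192/5;  ∫_0^2 -11*x^3 dx = -44;  ∫_0^2 10*x^2 dx = 80/3;
  ∫_0^2 -8*x dx = -16.
Sum: 192/5 − 44 + 80/3 − 16 = 76/15.
So LHS = 76/15.
∫_0^2 v(x) φ(x) dx = ∫_0^2 (8*x^4 - 18*x^3 + 4*x^2) dx. Term by term:
  ∫_0^2 8*x^4 dx = 256/5;  ∫_0^2 -18*x^3 dx = -72;  ∫_0^2 4*x^2 dx = 32/3.
Sum: 256/5 − 72 + 32/3 = -152/15.
So RHS = -∫_0^2 v(x) φ(x) dx = 152/15.
LHS − RHS = -76/15 ≠ 0, so the identity fails.
(For a valid weak derivative the identity must hold for EVERY test function, in particular this one. The failure shows v is NOT the weak derivative of u.)
Correct weak derivative would be u'(x) = 1 - 4*x.


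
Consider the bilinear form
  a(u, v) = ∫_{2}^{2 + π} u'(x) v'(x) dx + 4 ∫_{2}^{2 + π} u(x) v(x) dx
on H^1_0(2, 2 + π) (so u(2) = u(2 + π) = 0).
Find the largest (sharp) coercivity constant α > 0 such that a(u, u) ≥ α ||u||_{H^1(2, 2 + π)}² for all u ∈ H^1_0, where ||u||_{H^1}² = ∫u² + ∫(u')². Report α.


α = 1

Coercivity of a(·,·) on H^1_0(2, 2 + π) means a(u, u) ≥ α ||u||_{H^1}² for every u ∈ H^1_0.
The interval has length L = π, and Poincaré/coercivity depend only on L. Here a(u, u) = ∫(u')² + (4)·∫u².
Here c = 4 ≥ 1, so a(u,u) = ∫(u')² + c∫u² ≥ ∫(u')² + ∫u² = ||u||_{H^1}², i.e. α = 1 works. No larger α is possible: a(u,u) ≥ α||u||_{H^1}² means (1−α)∫(u')² ≥ (α−c)∫u², and for the modes u_n = sin(nπ(x−x₀)/L) (x₀ the left endpoint) one has ∫u_n²/∫(u_n')² = (L/(nπ))² → 0, so a(u_n,u_n)/||u_n||_{H^1}² → 1. Hence the optimal constant is α = 1.
Therefore α = 1.


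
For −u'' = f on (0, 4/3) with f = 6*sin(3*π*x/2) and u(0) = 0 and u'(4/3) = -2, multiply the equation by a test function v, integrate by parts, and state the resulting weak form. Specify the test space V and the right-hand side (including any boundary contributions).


V = {v ∈ H^1(0, 4/3) : v(0) = 0} (test functions vanish at x = 0 where u is specified); weak form: ∫_0^4/3 u'v' dx = ∫_0^4/3 (6*sin(3*π*x/2)) v dx − 2·v(4/3) for all v ∈ V.

Multiply both sides by a test function v and integrate from 0 to 4/3:
  ∫_0^4/3 −u''(x) v(x) dx = ∫_0^4/3 f(x) v(x) dx.
Integrate the LHS by parts once:
  ∫_0^4/3 −u'' v dx = −[u'(x) v(x)]_0^4/3 + ∫_0^4/3 u'(x) v'(x) dx.
Thus ∫_0^4/3 u'(x) v'(x) dx = ∫_0^4/3 f(x) v(x) dx + [u'(x) v(x)]_0^4/3.
Choose V so that boundary terms are either known or forced to vanish.
Mixed BC: u(0) = 0 (Dirichlet) and u'(4/3) = -2 (Neumann). Define V = {v ∈ H^1(0, 4/3) : v(0) = 0}. Then [u' v]_0^4/3 = u'(4/3)·v(4/3) − u'(0)·0 = − 2·v(4/3).
Weak formulation: find u (satisfying any essential BC) such that ∫_0^4/3 u'(x) v'(x) dx = ∫_0^4/3 f v dx − 2·v(4/3) for all v ∈ V (Dirichlet at 0 absorbed into V; Neumann datum at x = 4/3 contributes the boundary term).
Substituting f(x) = 6*sin(3*π*x/2), the right-hand side is ∫_0^4/3 (6*sin(3*π*x/2)) v dx − 2·v(4/3).


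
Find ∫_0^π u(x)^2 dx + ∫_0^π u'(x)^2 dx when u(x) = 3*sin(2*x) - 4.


||u||_{H^1(0,π)}^2 = 77*π/2

u'(x) = 6*cos(2*x).
Expand u² and (u')² and integrate term by term on (0, π), using: for integers n ≥ 1, ∫_0^π sin²(nx) dx = ∫_0^π cos²(nx) dx = π/2; for n ≠ n', ∫_0^π sin(nx)sin(n'x) dx = ∫_0^π cos(nx)cos(n'x) dx = 0; and by product-to-sum, ∫_0^π sin(nx)cos(n'x) dx = ½∫_0^π [sin((n+n')x) + sin((n−n')x)] dx, which is 0 when n+n' is even and 2n/(n²−n'²) when n+n' is odd (it need not vanish on (0, π)). For the constant mode: ∫_0^π 1 dx = π, ∫_0^π cos(nx) dx = 0, ∫_0^π sin(nx) dx = (1−(−1)^n)/n.
  u² squared terms: (-4)²·∫1 dx = 16·π = 16*π;  (3)²·∫sin(2x)² dx = 9·π/2 = 9*π/2.
  u² cross terms: 2·(-4)·(3)·∫1·sin(2x) dx = -24·(0) = 0.
  So ∫_0^π u² dx = 16*π + 9*π/2 + 0 = 41*π/2.
  (u')² squared terms: (6)²·∫cos(2x)² dx = 36·π/2 = 18*π.
  So ∫_0^π (u')² dx = 18*π.
||u||_{H^1}^2 = (41*π/2) + (18*π) = 77*π/2.


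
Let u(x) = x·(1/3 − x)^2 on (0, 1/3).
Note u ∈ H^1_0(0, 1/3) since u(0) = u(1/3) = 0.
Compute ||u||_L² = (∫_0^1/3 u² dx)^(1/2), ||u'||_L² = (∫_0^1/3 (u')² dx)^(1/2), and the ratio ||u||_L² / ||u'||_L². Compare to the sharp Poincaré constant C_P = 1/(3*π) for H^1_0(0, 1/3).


||u||_L² / ||u'||_L² = sqrt(14)/42 < C_P = 1/(3*π).

u(x) = x·(1/3 − x)^2, so u'(x) = (3*x - 1)*(9*x - 1)/9.
u(x) = x·(1/3 − x)^2 vanishes at x = 0 and x = 1/3, so u ∈ H^1_0(0, 1/3). Differentiate via the product rule and integrate the resulting polynomials term by term.
  ∫_0^1/3 u² dx = ∫_0^1/3 (x^6 - 4*x^5/3 + 2*x^4/3 - 4*x^3/27 + x^2/81) dx. Term by term:
    ∫_0^1/3 x^6 dx = 1/15309;  ∫_0^1/3 -4*x^5/3 dx = -2/6561;  ∫_0^1/3 2*x^4/3 dx = 2/3645;
    ∫_0^1/3 -4*x^3/27 dx = -1/2187;  ∫_0^1/3 x^2/81 dx = 1/6561.
  Sum: 1/15309 − 2/6561 + 2/3645 − 1/2187 + 1/6561 = 1/229635.
  ∫_0^1/3 (u')² dx = ∫_0^1/3 (9*x^4 - 8*x^3 + 22*x^2/9 - 8*x/27 + 1/81) dx. Term by term:
    ∫_0^1/3 9*x^4 dx = 1/135;  ∫_0^1/3 -8*x^3 dx = -2/81;  ∫_0^1/3 22*x^2/9 dx = 22/729;
    ∫_0^1/3 -8*x/27 dx = -4/243;  ∫_0^1/3 1/81 dx = 1/243.
  Sum: 1/135 − 2/81 + 22/729 − 4/243 + 1/243 = 2/3645.
∫_0^1/3 u² dx = 1/229635, so ||u||_L² = sqrt(35)/2835.
∫_0^1/3 (u')² dx = 2/3645, so ||u'||_L² = sqrt(10)/135.
Ratio ||u||_L² / ||u'||_L² = sqrt(14)/42.
Sharp Poincaré constant on H^1_0(0, 1/3) is C_P = L/π = 1/(3*π), achieved by sin(3*π·x).
A polynomial bump cannot attain the sharp Poincaré constant (only the first sine eigenfunction does), so the ratio is strictly less than C_P, consistent with ||u||_L² ≤ C_P ||u'||_L².
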